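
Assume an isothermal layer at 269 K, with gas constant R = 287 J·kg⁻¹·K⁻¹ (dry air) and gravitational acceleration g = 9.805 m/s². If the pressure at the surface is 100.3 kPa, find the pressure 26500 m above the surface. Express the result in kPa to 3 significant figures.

Scale height: H = RT/g = 287 × 269 / 9.805 = 7873.8 m.
Barometric formula: P = P₀ exp(−z/H).
z/H = 26500/7873.8 = 3.3656; exp(−3.3656) = 0.034541.
P = 100.3 × 0.034541 = 3.4645 kPa.

P ≈ 3.46 kPa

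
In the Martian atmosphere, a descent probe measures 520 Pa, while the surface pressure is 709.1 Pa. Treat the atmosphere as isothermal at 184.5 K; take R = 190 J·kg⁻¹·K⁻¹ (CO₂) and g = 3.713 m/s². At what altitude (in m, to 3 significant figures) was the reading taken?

z ≈ 2930 m

Scale height: H = RT/g = 190 × 184.5 / 3.713 = 9441.2 m.
Invert the barometric formula: z = H ln(P₀/P).
P₀/P = 709.1/520 = 1.3637; ln(1.3637) = 0.31020.
z = 9441.2 × 0.31020 = 2928.7 m.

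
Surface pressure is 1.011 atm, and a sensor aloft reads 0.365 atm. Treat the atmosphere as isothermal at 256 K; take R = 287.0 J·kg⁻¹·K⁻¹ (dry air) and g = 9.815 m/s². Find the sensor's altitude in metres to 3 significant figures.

z ≈ 7630 m

Scale height: H = RT/g = 287.0 × 256 / 9.815 = 7485.7 m.
Invert the barometric formula: z = H ln(P₀/P).
P₀/P = 1.011/0.365 = 2.7699; ln(2.7699) = 1.0188.
z = 7485.7 × 1.0188 = 7626.4 m.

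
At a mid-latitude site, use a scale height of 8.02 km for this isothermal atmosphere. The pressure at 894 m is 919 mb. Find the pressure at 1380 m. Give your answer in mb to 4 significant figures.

P ≈ 865.0 mb

Between two levels, P₂ = P₁ exp(−Δz/H) with Δz = z₂ − z₁.
Δz = 1380.0 − 894.00 = 486.00 m; Δz/H = 486.00/8020.0 = 0.060599.
P₂ = 919 × exp(−0.060599) = 919 × 0.94120 = 864.96 mb.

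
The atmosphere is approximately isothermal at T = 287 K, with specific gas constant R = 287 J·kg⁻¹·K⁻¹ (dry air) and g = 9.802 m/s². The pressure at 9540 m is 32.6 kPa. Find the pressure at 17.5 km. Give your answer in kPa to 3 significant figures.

Scale height: H = RT/g = 287 × 287 / 9.802 = 8403.3 m.
Between two levels, P₂ = P₁ exp(−Δz/H) with Δz = z₂ − z₁.
Δz = 17500 − 9540.0 = 7960.0 m; Δz/H = 7960.0/8403.3 = 0.94725.
P₂ = 32.6 × exp(−0.94725) = 32.6 × 0.38781 = 12.643 kPa.

P ≈ 12.6 kPa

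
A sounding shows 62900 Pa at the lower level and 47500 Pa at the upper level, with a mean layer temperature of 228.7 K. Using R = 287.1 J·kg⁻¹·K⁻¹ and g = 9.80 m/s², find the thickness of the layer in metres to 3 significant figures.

Δz ≈ 1880 m

Hypsometric equation: Δz = (R T̄/g) ln(P₁/P₂).
R T̄/g = 287.1 × 228.7 / 9.80 = 6700.0 m.
ln(62900/47500) = ln(1.3242) = 0.28081.
Δz = 6700.0 × 0.28081 = 1881.4 m.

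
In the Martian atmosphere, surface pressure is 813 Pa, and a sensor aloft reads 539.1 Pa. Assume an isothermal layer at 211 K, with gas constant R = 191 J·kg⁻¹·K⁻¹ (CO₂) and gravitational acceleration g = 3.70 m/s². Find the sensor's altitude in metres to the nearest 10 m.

Scale height: H = RT/g = 191 × 211 / 3.70 = 10892 m.
Invert the barometric formula: z = H ln(P₀/P).
P₀/P = 813/539.1 = 1.5081; ln(1.5081) = 0.41085.
z = 10892 × 0.41085 = 4475.0 m.

z ≈ 4470 m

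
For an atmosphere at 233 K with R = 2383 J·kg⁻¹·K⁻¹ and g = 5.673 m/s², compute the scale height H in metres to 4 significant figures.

H ≈ 97870 m

The scale height of an isothermal atmosphere is H = RT/g.
H = 2383 × 233 / 5.673 = 555240/5.673 = 97874 m.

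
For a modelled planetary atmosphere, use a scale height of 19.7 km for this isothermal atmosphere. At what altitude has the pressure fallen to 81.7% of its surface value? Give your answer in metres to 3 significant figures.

Set P/P₀ = exp(−z/H) = 0.817, so z = −H ln(0.817).
−ln(0.817) = 0.20212; z = 19700 × 0.20212 = 3981.8 m.

z ≈ 3980 m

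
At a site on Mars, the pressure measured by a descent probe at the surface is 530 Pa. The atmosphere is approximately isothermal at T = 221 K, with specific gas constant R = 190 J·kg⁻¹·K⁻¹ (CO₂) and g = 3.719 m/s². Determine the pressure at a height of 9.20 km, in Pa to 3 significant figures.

P ≈ 235 Pa

Scale height: H = RT/g = 190 × 221 / 3.719 = 11291 m.
Barometric formula: P = P₀ exp(−z/H).
z/H = 9200.0/11291 = 0.81481; exp(−0.81481) = 0.44272.
P = 530 × 0.44272 = 234.64 Pa.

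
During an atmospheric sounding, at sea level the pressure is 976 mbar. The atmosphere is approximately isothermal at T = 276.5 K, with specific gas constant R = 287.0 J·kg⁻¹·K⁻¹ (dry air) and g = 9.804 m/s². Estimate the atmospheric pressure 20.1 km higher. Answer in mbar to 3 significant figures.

Scale height: H = RT/g = 287.0 × 276.5 / 9.804 = 8094.2 m.
Barometric formula: P = P₀ exp(−z/H).
z/H = 20100/8094.2 = 2.4833; exp(−2.4833) = 0.083467.
P = 976 × 0.083467 = 81.464 mbar.

P ≈ 81.5 mbar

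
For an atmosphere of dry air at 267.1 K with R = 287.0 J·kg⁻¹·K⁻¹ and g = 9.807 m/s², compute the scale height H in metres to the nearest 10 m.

The scale height of an isothermal atmosphere is H = RT/g.
H = 287.0 × 267.1 / 9.807 = 76658/9.807 = 7816.7 m.

H ≈ 7820 m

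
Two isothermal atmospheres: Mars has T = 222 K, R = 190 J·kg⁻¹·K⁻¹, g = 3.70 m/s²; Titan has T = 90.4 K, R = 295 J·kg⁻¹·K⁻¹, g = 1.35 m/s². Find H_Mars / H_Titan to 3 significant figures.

H = RT/g for each body.
H_Mars = 190 × 222 / 3.70 = 11400 m.
H_Titan = 295 × 90.4 / 1.35 = 19754 m.
H_Mars/H_Titan = 11400/19754 = 0.57710.

H_Mars/H_Titan ≈ 0.577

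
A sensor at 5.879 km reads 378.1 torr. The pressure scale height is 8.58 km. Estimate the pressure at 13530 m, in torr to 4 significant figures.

P ≈ 155.0 torr

Between two levels, P₂ = P₁ exp(−Δz/H) with Δz = z₂ − z₁.
Δz = 13530 − 5879.0 = 7651.0 m; Δz/H = 7651.0/8580.0 = 0.89172.
P₂ = 378.1 × exp(−0.89172) = 378.1 × 0.40995 = 155.00 torr.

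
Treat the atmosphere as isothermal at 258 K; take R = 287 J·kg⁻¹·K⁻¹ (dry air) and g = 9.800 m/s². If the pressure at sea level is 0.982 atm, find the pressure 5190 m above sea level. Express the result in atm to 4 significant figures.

P ≈ 0.4941 atm

Scale height: H = RT/g = 287 × 258 / 9.800 = 7555.7 m.
Barometric formula: P = P₀ exp(−z/H).
z/H = 5190.0/7555.7 = 0.68690; exp(−0.68690) = 0.50313.
P = 0.982 × 0.50313 = 0.49407 atm.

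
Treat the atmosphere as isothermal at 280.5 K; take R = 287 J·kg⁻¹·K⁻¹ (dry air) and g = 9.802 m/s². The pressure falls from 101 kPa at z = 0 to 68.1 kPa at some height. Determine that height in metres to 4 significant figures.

z ≈ 3237 m

Scale height: H = RT/g = 287 × 280.5 / 9.802 = 8213.0 m.
Invert the barometric formula: z = H ln(P₀/P).
P₀/P = 101/68.1 = 1.4831; ln(1.4831) = 0.39413.
z = 8213.0 × 0.39413 = 3237.0 m.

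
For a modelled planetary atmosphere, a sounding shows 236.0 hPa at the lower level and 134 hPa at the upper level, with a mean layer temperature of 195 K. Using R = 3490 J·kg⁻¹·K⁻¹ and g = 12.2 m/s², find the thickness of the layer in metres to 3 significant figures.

Δz ≈ 31600 m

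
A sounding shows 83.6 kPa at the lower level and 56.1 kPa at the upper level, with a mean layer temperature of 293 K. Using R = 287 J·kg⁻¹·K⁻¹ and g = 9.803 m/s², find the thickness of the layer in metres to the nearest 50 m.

Hypsometric equation: Δz = (R T̄/g) ln(P₁/P₂).
R T̄/g = 287 × 293 / 9.803 = 8578.1 m.
ln(83.6/56.1) = ln(1.4902) = 0.39891.
Δz = 8578.1 × 0.39891 = 3421.9 m.

Δz ≈ 3400 m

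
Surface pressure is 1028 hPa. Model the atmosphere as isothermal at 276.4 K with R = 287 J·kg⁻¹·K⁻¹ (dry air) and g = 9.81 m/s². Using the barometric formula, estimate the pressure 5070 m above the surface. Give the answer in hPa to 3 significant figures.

P ≈ 549 hPa

Scale height: H = RT/g = 287 × 276.4 / 9.81 = 8086.3 m.
Barometric formula: P = P₀ exp(−z/H).
z/H = 5070.0/8086.3 = 0.62699; exp(−0.62699) = 0.53420.
P = 1028 × 0.53420 = 549.16 hPa.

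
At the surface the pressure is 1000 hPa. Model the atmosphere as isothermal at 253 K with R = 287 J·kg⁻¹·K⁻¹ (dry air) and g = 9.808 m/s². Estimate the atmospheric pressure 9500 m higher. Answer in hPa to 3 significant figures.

Scale height: H = RT/g = 287 × 253 / 9.808 = 7403.2 m.
Barometric formula: P = P₀ exp(−z/H).
z/H = 9500.0/7403.2 = 1.2832; exp(−1.2832) = 0.27715.
P = 1000 × 0.27715 = 277.15 hPa.

P ≈ 277 hPa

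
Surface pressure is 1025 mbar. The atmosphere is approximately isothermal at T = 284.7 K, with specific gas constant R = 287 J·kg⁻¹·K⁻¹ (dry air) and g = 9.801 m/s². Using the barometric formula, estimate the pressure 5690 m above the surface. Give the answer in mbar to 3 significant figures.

Scale height: H = RT/g = 287 × 284.7 / 9.801 = 8336.8 m.
Barometric formula: P = P₀ exp(−z/H).
z/H = 5690.0/8336.8 = 0.68252; exp(−0.68252) = 0.50534.
P = 1025 × 0.50534 = 517.97 mbar.

P ≈ 518 mbar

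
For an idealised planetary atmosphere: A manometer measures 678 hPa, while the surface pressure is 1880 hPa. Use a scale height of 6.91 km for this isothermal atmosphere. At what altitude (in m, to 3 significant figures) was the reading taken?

z ≈ 7050 m

Invert the barometric formula: z = H ln(P₀/P).
P₀/P = 1880/678 = 2.7729; ln(2.7729) = 1.0199.
z = 6910.0 × 1.0199 = 7047.5 m.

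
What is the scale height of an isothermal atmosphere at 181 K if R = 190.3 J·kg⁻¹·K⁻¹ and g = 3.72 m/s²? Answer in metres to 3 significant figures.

H ≈ 9260 m

The scale height of an isothermal atmosphere is H = RT/g.
H = 190.3 × 181 / 3.72 = 34444/3.72 = 9259.1 m.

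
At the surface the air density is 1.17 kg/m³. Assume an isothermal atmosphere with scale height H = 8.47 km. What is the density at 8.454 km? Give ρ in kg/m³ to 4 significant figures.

ρ ≈ 0.4312 kg/m³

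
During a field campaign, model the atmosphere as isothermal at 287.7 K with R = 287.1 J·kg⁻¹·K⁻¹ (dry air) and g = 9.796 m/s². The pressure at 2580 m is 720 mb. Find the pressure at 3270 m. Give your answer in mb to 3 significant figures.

Scale height: H = RT/g = 287.1 × 287.7 / 9.796 = 8431.9 m.
Between two levels, P₂ = P₁ exp(−Δz/H) with Δz = z₂ − z₁.
Δz = 3270.0 − 2580.0 = 690.00 m; Δz/H = 690.00/8431.9 = 0.081832.
P₂ = 720 × exp(−0.081832) = 720 × 0.92143 = 663.43 mb.

P ≈ 663 mb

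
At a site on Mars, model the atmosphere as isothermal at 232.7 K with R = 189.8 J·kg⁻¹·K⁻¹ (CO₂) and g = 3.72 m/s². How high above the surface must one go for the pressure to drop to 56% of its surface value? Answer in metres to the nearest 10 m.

Scale height: H = RT/g = 189.8 × 232.7 / 3.72 = 11873 m.
Set P/P₀ = exp(−z/H) = 0.56, so z = −H ln(0.56).
−ln(0.56) = 0.57982; z = 11873 × 0.57982 = 6884.2 m.

z ≈ 6880 m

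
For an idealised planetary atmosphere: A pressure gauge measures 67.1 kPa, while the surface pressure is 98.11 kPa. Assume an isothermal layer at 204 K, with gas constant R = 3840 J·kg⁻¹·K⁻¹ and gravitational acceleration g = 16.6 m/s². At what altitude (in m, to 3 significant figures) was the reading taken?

z ≈ 17900 m

Scale height: H = RT/g = 3840 × 204 / 16.6 = 47190 m.
Invert the barometric formula: z = H ln(P₀/P).
P₀/P = 98.11/67.1 = 1.4621; ln(1.4621) = 0.37987.
z = 47190 × 0.37987 = 17926 m.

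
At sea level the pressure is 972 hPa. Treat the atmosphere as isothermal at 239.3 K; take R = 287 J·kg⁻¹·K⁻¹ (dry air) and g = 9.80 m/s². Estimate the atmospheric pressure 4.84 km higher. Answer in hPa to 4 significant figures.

P ≈ 487.2 hPa

Scale height: H = RT/g = 287 × 239.3 / 9.80 = 7008.1 m.
Barometric formula: P = P₀ exp(−z/H).
z/H = 4840.0/7008.1 = 0.69063; exp(−0.69063) = 0.50126.
P = 972 × 0.50126 = 487.22 hPa.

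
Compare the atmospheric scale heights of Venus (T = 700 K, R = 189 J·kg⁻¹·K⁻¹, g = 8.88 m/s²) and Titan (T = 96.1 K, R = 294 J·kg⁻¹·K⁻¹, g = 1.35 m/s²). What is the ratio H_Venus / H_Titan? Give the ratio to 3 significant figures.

H_Venus/H_Titan ≈ 0.712

H = RT/g for each body.
H_Venus = 189 × 700 / 8.88 = 14899 m.
H_Titan = 294 × 96.1 / 1.35 = 20928 m.
H_Venus/H_Titan = 14899/20928 = 0.71192.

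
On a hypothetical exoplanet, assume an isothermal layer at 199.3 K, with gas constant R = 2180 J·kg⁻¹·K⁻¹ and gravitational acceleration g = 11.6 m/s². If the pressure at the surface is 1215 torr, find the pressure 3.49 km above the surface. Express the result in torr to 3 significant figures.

Scale height: H = RT/g = 2180 × 199.3 / 11.6 = 37455 m.
Barometric formula: P = P₀ exp(−z/H).
z/H = 3490.0/37455 = 0.093178; exp(−0.093178) = 0.91103.
P = 1215 × 0.91103 = 1106.9 torr.

P ≈ 1110 torr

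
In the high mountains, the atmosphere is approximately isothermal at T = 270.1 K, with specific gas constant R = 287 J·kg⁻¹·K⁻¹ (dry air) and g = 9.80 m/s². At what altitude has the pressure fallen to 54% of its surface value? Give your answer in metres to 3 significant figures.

z ≈ 4870 m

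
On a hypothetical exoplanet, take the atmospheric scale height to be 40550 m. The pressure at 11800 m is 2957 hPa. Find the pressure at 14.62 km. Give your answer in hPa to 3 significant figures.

P ≈ 2760 hPa

Between two levels, P₂ = P₁ exp(−Δz/H) with Δz = z₂ − z₁.
Δz = 14620 − 11800 = 2820.0 m; Δz/H = 2820.0/40550 = 0.069544.
P₂ = 2957 × exp(−0.069544) = 2957 × 0.93282 = 2758.3 hPa.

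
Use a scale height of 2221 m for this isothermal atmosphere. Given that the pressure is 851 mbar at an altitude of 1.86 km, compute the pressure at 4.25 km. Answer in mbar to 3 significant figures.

P ≈ 290 mbar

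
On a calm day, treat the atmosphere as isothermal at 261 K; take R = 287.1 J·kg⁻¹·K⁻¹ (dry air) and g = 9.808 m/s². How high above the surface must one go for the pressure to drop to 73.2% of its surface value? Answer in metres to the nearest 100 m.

Scale height: H = RT/g = 287.1 × 261 / 9.808 = 7640.0 m.
Set P/P₀ = exp(−z/H) = 0.732, so z = −H ln(0.732).
−ln(0.732) = 0.31197; z = 7640.0 × 0.31197 = 2383.5 m.

z ≈ 2400 m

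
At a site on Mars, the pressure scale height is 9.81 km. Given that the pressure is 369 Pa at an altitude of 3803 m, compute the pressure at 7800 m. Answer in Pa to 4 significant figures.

Between two levels, P₂ = P₁ exp(−Δz/H) with Δz = z₂ − z₁.
Δz = 7800.0 − 3803.0 = 3997.0 m; Δz/H = 3997.0/9810.0 = 0.40744.
P₂ = 369 × exp(−0.40744) = 369 × 0.66535 = 245.51 Pa.

P ≈ 245.5 Pa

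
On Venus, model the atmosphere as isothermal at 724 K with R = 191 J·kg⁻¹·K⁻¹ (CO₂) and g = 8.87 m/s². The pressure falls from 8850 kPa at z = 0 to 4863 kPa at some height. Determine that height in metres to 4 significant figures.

Scale height: H = RT/g = 191 × 724 / 8.87 = 15590 m.
Invert the barometric formula: z = H ln(P₀/P).
P₀/P = 8850/4863 = 1.8199; ln(1.8199) = 0.59878.
z = 15590 × 0.59878 = 9335.0 m.

z ≈ 9335 m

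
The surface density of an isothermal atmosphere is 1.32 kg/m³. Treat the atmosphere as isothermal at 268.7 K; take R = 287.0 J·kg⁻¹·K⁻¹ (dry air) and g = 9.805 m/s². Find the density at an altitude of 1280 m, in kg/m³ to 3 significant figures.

ρ ≈ 1.12 kg/m³

Scale height: H = RT/g = 287.0 × 268.7 / 9.805 = 7865.1 m.
In an isothermal atmosphere, density decays like pressure: ρ = ρ₀ exp(−z/H).
z/H = 1280.0/7865.1 = 0.16274; exp(−0.16274) = 0.84981.
ρ = 1.32 × 0.84981 = 1.1217 kg/m³.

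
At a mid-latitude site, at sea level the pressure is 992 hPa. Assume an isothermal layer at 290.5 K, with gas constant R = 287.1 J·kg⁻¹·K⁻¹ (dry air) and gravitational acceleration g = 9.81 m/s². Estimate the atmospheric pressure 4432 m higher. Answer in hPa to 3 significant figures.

P ≈ 589 hPa

Scale height: H = RT/g = 287.1 × 290.5 / 9.81 = 8501.8 m.
Barometric formula: P = P₀ exp(−z/H).
z/H = 4432.0/8501.8 = 0.52130; exp(−0.52130) = 0.59375.
P = 992 × 0.59375 = 589.00 hPa.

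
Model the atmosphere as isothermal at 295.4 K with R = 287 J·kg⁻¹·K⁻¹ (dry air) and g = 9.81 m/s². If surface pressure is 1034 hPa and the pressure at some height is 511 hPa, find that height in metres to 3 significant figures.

Scale height: H = RT/g = 287 × 295.4 / 9.81 = 8642.2 m.
Invert the barometric formula: z = H ln(P₀/P).
P₀/P = 1034/511 = 2.0235; ln(2.0235) = 0.70483.
z = 8642.2 × 0.70483 = 6091.3 m.

z ≈ 6090 m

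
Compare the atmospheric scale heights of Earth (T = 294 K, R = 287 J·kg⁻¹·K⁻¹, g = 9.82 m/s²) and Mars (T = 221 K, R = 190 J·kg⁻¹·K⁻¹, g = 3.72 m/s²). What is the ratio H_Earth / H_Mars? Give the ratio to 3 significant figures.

H_Earth/H_Mars ≈ 0.761

H = RT/g for each body.
H_Earth = 287 × 294 / 9.82 = 8592.5 m.
H_Mars = 190 × 221 / 3.72 = 11288 m.
H_Earth/H_Mars = 8592.5/11288 = 0.76121.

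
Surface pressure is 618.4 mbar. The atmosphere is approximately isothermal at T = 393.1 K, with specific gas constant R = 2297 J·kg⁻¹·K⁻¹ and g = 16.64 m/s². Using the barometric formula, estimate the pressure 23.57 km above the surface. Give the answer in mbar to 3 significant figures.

P ≈ 401 mbar

Scale height: H = RT/g = 2297 × 393.1 / 16.64 = 54264 m.
Barometric formula: P = P₀ exp(−z/H).
z/H = 23570/54264 = 0.43436; exp(−0.43436) = 0.64768.
P = 618.4 × 0.64768 = 400.53 mbar.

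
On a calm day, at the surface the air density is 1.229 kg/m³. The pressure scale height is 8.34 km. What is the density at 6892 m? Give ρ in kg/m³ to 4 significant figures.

ρ ≈ 0.5378 kg/m³

In an isothermal atmosphere, density decays like pressure: ρ = ρ₀ exp(−z/H).
z/H = 6892.0/8340.0 = 0.82638; exp(−0.82638) = 0.43763.
ρ = 1.229 × 0.43763 = 0.53785 kg/m³.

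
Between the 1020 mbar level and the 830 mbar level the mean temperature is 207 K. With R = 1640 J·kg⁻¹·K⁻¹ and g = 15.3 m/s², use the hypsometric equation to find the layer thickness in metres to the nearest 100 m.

Hypsometric equation: Δz = (R T̄/g) ln(P₁/P₂).
R T̄/g = 1640 × 207 / 15.3 = 22188 m.
ln(1020/830) = ln(1.2289) = 0.20612.
Δz = 22188 × 0.20612 = 4573.4 m.

Δz ≈ 4600 m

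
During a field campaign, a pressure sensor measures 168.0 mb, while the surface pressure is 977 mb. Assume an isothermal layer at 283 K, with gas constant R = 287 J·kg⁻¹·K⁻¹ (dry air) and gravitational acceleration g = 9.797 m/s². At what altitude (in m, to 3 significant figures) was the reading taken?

Scale height: H = RT/g = 287 × 283 / 9.797 = 8290.4 m.
Invert the barometric formula: z = H ln(P₀/P).
P₀/P = 977/168.0 = 5.8155; ln(5.8155) = 1.7605.
z = 8290.4 × 1.7605 = 14595 m.

z ≈ 14600 m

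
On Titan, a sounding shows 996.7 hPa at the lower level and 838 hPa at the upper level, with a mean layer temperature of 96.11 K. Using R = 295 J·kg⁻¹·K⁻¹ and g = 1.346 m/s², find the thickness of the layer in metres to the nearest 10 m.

Δz ≈ 3650 m

Hypsometric equation: Δz = (R T̄/g) ln(P₁/P₂).
R T̄/g = 295 × 96.11 / 1.346 = 21064 m.
ln(996.7/838) = ln(1.1894) = 0.17345.
Δz = 21064 × 0.17345 = 3653.6 m.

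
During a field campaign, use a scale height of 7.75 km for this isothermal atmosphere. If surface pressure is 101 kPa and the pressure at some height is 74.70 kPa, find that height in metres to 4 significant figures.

z ≈ 2338 m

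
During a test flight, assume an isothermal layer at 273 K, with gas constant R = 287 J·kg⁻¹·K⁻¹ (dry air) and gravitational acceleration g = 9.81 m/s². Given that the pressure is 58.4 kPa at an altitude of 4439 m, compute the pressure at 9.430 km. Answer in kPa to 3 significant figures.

Scale height: H = RT/g = 287 × 273 / 9.81 = 7986.9 m.
Between two levels, P₂ = P₁ exp(−Δz/H) with Δz = z₂ − z₁.
Δz = 9430.0 − 4439.0 = 4991.0 m; Δz/H = 4991.0/7986.9 = 0.62490.
P₂ = 58.4 × exp(−0.62490) = 58.4 × 0.53531 = 31.262 kPa.

P ≈ 31.3 kPa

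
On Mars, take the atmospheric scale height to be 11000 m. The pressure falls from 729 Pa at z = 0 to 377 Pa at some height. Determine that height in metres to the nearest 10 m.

z ≈ 7250 m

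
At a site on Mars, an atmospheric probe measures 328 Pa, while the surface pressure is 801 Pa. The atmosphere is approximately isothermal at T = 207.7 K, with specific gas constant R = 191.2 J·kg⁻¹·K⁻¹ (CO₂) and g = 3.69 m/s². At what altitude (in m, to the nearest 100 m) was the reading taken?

z ≈ 9600 m

Scale height: H = RT/g = 191.2 × 207.7 / 3.69 = 10762 m.
Invert the barometric formula: z = H ln(P₀/P).
P₀/P = 801/328 = 2.4421; ln(2.4421) = 0.89286.
z = 10762 × 0.89286 = 9609.0 m.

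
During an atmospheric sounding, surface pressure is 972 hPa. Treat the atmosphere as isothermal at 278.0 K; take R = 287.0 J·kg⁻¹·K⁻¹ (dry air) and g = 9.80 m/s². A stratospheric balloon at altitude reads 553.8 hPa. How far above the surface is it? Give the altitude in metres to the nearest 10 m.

z ≈ 4580 m

Scale height: H = RT/g = 287.0 × 278.0 / 9.80 = 8141.4 m.
Invert the barometric formula: z = H ln(P₀/P).
P₀/P = 972/553.8 = 1.7551; ln(1.7551) = 0.56253.
z = 8141.4 × 0.56253 = 4579.8 m.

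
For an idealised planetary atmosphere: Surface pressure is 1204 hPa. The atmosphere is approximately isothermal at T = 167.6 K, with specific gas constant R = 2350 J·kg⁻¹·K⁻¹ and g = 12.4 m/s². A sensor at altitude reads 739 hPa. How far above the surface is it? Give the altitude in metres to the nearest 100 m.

Scale height: H = RT/g = 2350 × 167.6 / 12.4 = 31763 m.
Invert the barometric formula: z = H ln(P₀/P).
P₀/P = 1204/739 = 1.6292; ln(1.6292) = 0.48809.
z = 31763 × 0.48809 = 15503 m.

z ≈ 15500 m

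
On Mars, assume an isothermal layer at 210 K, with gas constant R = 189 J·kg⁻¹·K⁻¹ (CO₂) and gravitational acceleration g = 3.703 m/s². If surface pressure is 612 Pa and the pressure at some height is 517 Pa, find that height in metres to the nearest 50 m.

z ≈ 1800 m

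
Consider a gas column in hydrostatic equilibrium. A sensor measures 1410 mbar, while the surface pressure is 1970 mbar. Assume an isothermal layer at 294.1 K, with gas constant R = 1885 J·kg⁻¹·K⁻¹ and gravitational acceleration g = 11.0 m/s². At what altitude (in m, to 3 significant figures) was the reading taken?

Scale height: H = RT/g = 1885 × 294.1 / 11.0 = 50398 m.
Invert the barometric formula: z = H ln(P₀/P).
P₀/P = 1970/1410 = 1.3972; ln(1.3972) = 0.33447.
z = 50398 × 0.33447 = 16857 m.

z ≈ 16900 m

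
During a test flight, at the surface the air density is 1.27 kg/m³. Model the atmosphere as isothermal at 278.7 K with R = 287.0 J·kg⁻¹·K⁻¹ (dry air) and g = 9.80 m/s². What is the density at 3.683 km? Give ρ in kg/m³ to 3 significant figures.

Scale height: H = RT/g = 287.0 × 278.7 / 9.80 = 8161.9 m.
In an isothermal atmosphere, density decays like pressure: ρ = ρ₀ exp(−z/H).
z/H = 3683.0/8161.9 = 0.45124; exp(−0.45124) = 0.63684.
ρ = 1.27 × 0.63684 = 0.80879 kg/m³.

ρ ≈ 0.809 kg/m³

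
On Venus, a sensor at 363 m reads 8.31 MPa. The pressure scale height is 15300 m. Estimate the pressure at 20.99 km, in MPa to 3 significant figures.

P ≈ 2.16 MPa

Between two levels, P₂ = P₁ exp(−Δz/H) with Δz = z₂ − z₁.
Δz = 20990 − 363.00 = 20627 m; Δz/H = 20627/15300 = 1.3482.
P₂ = 8.31 × exp(−1.3482) = 8.31 × 0.25971 = 2.1582 MPa.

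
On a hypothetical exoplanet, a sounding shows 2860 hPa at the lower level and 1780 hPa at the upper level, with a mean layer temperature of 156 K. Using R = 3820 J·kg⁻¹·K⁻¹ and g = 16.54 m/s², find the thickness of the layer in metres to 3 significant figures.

Δz ≈ 17100 m

Hypsometric equation: Δz = (R T̄/g) ln(P₁/P₂).
R T̄/g = 3820 × 156 / 16.54 = 36029 m.
ln(2860/1780) = ln(1.6067) = 0.47418.
Δz = 36029 × 0.47418 = 17084 m.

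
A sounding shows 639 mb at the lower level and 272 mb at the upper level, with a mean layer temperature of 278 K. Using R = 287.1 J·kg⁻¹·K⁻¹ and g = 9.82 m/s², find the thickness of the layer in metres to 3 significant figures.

Hypsometric equation: Δz = (R T̄/g) ln(P₁/P₂).
R T̄/g = 287.1 × 278 / 9.82 = 8127.7 m.
ln(639/272) = ln(2.3493) = 0.85412.
Δz = 8127.7 × 0.85412 = 6942.0 m.

Δz ≈ 6940 m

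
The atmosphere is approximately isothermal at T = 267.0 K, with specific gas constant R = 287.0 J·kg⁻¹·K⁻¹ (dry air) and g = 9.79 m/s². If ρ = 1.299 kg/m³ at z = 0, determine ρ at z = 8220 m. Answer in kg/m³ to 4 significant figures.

ρ ≈ 0.4545 kg/m³

Scale height: H = RT/g = 287.0 × 267.0 / 9.79 = 7827.3 m.
In an isothermal atmosphere, density decays like pressure: ρ = ρ₀ exp(−z/H).
z/H = 8220.0/7827.3 = 1.0502; exp(−1.0502) = 0.34987.
ρ = 1.299 × 0.34987 = 0.45448 kg/m³.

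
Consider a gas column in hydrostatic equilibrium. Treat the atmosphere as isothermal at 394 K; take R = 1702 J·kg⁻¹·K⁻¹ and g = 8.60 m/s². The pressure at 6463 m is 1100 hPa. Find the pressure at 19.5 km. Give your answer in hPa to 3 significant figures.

P ≈ 931 hPa

Scale height: H = RT/g = 1702 × 394 / 8.60 = 77975 m.
Between two levels, P₂ = P₁ exp(−Δz/H) with Δz = z₂ − z₁.
Δz = 19500 − 6463.0 = 13037 m; Δz/H = 13037/77975 = 0.16719.
P₂ = 1100 × exp(−0.16719) = 1100 × 0.84604 = 930.64 hPa.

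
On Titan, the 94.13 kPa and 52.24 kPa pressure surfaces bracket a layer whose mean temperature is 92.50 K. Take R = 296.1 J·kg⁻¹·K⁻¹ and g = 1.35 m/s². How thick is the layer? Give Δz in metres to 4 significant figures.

Δz ≈ 11950 m

Hypsometric equation: Δz = (R T̄/g) ln(P₁/P₂).
R T̄/g = 296.1 × 92.50 / 1.35 = 20288 m.
ln(94.13/52.24) = ln(1.8019) = 0.58884.
Δz = 20288 × 0.58884 = 11946 m.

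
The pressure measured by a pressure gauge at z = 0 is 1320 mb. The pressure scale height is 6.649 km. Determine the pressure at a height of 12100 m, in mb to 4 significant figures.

P ≈ 213.9 mb

Barometric formula: P = P₀ exp(−z/H).
z/H = 12100/6649.0 = 1.8198; exp(−1.8198) = 0.16206.
P = 1320 × 0.16206 = 213.92 mb.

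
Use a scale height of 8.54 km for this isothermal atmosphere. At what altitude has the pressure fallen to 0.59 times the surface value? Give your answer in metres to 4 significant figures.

z ≈ 4506 m

Set P/P₀ = exp(−z/H) = 0.59, so z = −H ln(0.59).
−ln(0.59) = 0.52763; z = 8540.0 × 0.52763 = 4506.0 m.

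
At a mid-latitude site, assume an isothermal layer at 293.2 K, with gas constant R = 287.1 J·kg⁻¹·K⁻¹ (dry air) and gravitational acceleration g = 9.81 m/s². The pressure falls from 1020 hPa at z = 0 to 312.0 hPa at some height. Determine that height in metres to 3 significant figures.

z ≈ 10200 m

Scale height: H = RT/g = 287.1 × 293.2 / 9.81 = 8580.8 m.
Invert the barometric formula: z = H ln(P₀/P).
P₀/P = 1020/312.0 = 3.2692; ln(3.2692) = 1.1845.
z = 8580.8 × 1.1845 = 10164 m.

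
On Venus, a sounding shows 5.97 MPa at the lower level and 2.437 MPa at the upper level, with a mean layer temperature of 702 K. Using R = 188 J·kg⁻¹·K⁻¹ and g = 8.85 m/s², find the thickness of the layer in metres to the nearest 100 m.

Δz ≈ 13400 m

Hypsometric equation: Δz = (R T̄/g) ln(P₁/P₂).
R T̄/g = 188 × 702 / 8.85 = 14913 m.
ln(5.97/2.437) = ln(2.4497) = 0.89597.
Δz = 14913 × 0.89597 = 13362 m.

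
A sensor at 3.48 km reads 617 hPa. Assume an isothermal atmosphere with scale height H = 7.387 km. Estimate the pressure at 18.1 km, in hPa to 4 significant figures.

Between two levels, P₂ = P₁ exp(−Δz/H) with Δz = z₂ − z₁.
Δz = 18100 − 3480.0 = 14620 m; Δz/H = 14620/7387.0 = 1.9792.
P₂ = 617 × exp(−1.9792) = 617 × 0.13818 = 85.257 hPa.

P ≈ 85.26 hPa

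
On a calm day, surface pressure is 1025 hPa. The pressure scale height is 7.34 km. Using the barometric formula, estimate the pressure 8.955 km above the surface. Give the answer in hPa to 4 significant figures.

P ≈ 302.6 hPa

Barometric formula: P = P₀ exp(−z/H).
z/H = 8955.0/7340.0 = 1.2200; exp(−1.2200) = 0.29523.
P = 1025 × 0.29523 = 302.61 hPa.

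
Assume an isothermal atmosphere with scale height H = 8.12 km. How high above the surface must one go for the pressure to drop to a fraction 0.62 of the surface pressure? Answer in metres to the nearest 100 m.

z ≈ 3900 m

Set P/P₀ = exp(−z/H) = 0.62, so z = −H ln(0.62).
−ln(0.62) = 0.47804; z = 8120.0 × 0.47804 = 3881.7 m.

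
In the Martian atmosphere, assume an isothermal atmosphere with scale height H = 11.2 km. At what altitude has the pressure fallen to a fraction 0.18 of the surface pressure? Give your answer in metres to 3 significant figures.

Set P/P₀ = exp(−z/H) = 0.18, so z = −H ln(0.18).
−ln(0.18) = 1.7148; z = 11200 × 1.7148 = 19206 m.

z ≈ 19200 m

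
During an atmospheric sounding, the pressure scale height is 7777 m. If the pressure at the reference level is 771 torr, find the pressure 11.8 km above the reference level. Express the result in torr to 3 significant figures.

Barometric formula: P = P₀ exp(−z/H).
z/H = 11800/7777.0 = 1.5173; exp(−1.5173) = 0.21930.
P = 771 × 0.21930 = 169.08 torr.

P ≈ 169 torr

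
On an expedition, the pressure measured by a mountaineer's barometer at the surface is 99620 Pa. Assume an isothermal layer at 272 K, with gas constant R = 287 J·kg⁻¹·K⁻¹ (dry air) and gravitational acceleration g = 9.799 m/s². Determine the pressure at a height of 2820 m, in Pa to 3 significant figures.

P ≈ 69900 Pa

Scale height: H = RT/g = 287 × 272 / 9.799 = 7966.5 m.
Barometric formula: P = P₀ exp(−z/H).
z/H = 2820.0/7966.5 = 0.35398; exp(−0.35398) = 0.70189.
P = 99620 × 0.70189 = 69922 Pa.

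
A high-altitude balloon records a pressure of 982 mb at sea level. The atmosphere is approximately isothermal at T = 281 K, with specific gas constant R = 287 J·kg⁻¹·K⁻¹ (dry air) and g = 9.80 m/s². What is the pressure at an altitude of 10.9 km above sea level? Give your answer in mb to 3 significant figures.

P ≈ 261 mb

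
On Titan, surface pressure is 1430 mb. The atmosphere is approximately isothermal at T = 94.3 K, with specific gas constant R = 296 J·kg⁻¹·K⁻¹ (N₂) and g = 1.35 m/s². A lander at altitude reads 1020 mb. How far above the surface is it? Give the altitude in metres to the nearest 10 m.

z ≈ 6990 m

Scale height: H = RT/g = 296 × 94.3 / 1.35 = 20676 m.
Invert the barometric formula: z = H ln(P₀/P).
P₀/P = 1430/1020 = 1.4020; ln(1.4020) = 0.33790.
z = 20676 × 0.33790 = 6986.4 m.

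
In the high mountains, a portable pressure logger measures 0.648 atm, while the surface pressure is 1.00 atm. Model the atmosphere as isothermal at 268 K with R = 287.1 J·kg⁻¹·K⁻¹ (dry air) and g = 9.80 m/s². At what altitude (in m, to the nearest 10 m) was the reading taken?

z ≈ 3410 m

Scale height: H = RT/g = 287.1 × 268 / 9.80 = 7851.3 m.
Invert the barometric formula: z = H ln(P₀/P).
P₀/P = 1.00/0.648 = 1.5432; ln(1.5432) = 0.43386.
z = 7851.3 × 0.43386 = 3406.4 m.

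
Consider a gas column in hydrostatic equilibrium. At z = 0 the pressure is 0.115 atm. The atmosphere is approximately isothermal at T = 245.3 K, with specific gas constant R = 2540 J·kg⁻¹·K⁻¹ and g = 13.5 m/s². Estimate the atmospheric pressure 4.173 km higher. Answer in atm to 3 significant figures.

P ≈ 0.105 atm

Scale height: H = RT/g = 2540 × 245.3 / 13.5 = 46153 m.
Barometric formula: P = P₀ exp(−z/H).
z/H = 4173.0/46153 = 0.090417; exp(−0.090417) = 0.91355.
P = 0.115 × 0.91355 = 0.10506 atm.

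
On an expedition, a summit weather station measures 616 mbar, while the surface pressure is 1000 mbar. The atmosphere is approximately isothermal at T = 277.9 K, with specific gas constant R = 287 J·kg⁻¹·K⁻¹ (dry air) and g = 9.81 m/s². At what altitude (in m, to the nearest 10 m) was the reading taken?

Scale height: H = RT/g = 287 × 277.9 / 9.81 = 8130.2 m.
Invert the barometric formula: z = H ln(P₀/P).
P₀/P = 1000/616 = 1.6234; ln(1.6234) = 0.48452.
z = 8130.2 × 0.48452 = 3939.2 m.

z ≈ 3940 m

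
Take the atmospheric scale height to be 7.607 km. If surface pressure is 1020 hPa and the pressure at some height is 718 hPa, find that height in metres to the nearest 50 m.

z ≈ 2650 m

Invert the barometric formula: z = H ln(P₀/P).
P₀/P = 1020/718 = 1.4206; ln(1.4206) = 0.35108.
z = 7607.0 × 0.35108 = 2670.7 m.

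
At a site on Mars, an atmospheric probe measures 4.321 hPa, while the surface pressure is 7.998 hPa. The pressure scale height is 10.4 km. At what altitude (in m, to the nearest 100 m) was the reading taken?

Invert the barometric formula: z = H ln(P₀/P).
P₀/P = 7.998/4.321 = 1.8510; ln(1.8510) = 0.61573.
z = 10400 × 0.61573 = 6403.6 m.

z ≈ 6400 m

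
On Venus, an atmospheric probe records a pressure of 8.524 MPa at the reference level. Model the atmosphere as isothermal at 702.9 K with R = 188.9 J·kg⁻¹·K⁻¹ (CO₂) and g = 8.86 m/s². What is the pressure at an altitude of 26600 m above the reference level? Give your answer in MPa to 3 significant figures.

Scale height: H = RT/g = 188.9 × 702.9 / 8.86 = 14986 m.
Barometric formula: P = P₀ exp(−z/H).
z/H = 26600/14986 = 1.7750; exp(−1.7750) = 0.16948.
P = 8.524 × 0.16948 = 1.4446 MPa.

P ≈ 1.44 MPa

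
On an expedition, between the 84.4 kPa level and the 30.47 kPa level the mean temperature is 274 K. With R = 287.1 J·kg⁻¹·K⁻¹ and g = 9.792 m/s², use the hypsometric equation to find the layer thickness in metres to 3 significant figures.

Hypsometric equation: Δz = (R T̄/g) ln(P₁/P₂).
R T̄/g = 287.1 × 274 / 9.792 = 8033.6 m.
ln(84.4/30.47) = ln(2.7699) = 1.0188.
Δz = 8033.6 × 1.0188 = 8184.6 m.

Δz ≈ 8180 m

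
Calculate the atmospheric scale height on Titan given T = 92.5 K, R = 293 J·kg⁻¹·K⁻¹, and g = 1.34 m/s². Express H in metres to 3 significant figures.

H ≈ 20200 m

The scale height of an isothermal atmosphere is H = RT/g.
H = 293 × 92.5 / 1.34 = 27102/1.34 = 20225 m.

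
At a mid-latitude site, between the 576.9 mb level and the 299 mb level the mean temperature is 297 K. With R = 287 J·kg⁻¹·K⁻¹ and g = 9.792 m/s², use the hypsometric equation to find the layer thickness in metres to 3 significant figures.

Hypsometric equation: Δz = (R T̄/g) ln(P₁/P₂).
R T̄/g = 287 × 297 / 9.792 = 8705.0 m.
ln(576.9/299) = ln(1.9294) = 0.65721.
Δz = 8705.0 × 0.65721 = 5721.0 m.

Δz ≈ 5720 m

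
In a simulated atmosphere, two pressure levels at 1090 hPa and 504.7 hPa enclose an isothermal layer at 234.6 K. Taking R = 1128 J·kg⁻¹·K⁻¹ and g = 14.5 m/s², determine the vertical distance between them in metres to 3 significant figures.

Hypsometric equation: Δz = (R T̄/g) ln(P₁/P₂).
R T̄/g = 1128 × 234.6 / 14.5 = 18250 m.
ln(1090/504.7) = ln(2.1597) = 0.76997.
Δz = 18250 × 0.76997 = 14052 m.

Δz ≈ 14100 m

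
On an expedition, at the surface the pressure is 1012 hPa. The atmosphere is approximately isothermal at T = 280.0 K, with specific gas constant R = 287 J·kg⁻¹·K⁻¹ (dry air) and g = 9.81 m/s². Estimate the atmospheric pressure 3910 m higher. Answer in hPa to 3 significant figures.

P ≈ 628 hPa

Scale height: H = RT/g = 287 × 280.0 / 9.81 = 8191.6 m.
Barometric formula: P = P₀ exp(−z/H).
z/H = 3910.0/8191.6 = 0.47732; exp(−0.47732) = 0.62044.
P = 1012 × 0.62044 = 627.89 hPa.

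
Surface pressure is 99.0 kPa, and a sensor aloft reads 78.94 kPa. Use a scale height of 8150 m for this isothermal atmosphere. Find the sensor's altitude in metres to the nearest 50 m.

z ≈ 1850 m

Invert the barometric formula: z = H ln(P₀/P).
P₀/P = 99.0/78.94 = 1.2541; ln(1.2541) = 0.22642.
z = 8150.0 × 0.22642 = 1845.3 m.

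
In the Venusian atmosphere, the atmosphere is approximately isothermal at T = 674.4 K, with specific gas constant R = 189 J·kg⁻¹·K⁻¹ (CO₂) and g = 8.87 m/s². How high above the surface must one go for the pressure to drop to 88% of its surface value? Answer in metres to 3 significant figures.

z ≈ 1840 m

Scale height: H = RT/g = 189 × 674.4 / 8.87 = 14370 m.
Set P/P₀ = exp(−z/H) = 0.88, so z = −H ln(0.88).
−ln(0.88) = 0.12783; z = 14370 × 0.12783 = 1836.9 m.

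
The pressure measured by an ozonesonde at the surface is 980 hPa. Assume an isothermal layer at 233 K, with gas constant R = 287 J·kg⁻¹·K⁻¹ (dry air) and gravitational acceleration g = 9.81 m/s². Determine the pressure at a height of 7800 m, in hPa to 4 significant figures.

P ≈ 312.1 hPa

Scale height: H = RT/g = 287 × 233 / 9.81 = 6816.6 m.
Barometric formula: P = P₀ exp(−z/H).
z/H = 7800.0/6816.6 = 1.1443; exp(−1.1443) = 0.31845.
P = 980 × 0.31845 = 312.08 hPa.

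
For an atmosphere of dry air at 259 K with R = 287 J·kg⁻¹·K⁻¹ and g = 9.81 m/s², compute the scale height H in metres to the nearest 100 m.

The scale height of an isothermal atmosphere is H = RT/g.
H = 287 × 259 / 9.81 = 74333/9.81 = 7577.3 m.

H ≈ 7600 m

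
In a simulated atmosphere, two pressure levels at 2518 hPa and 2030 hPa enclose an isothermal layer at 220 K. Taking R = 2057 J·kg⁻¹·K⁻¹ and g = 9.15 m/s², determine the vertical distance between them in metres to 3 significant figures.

Hypsometric equation: Δz = (R T̄/g) ln(P₁/P₂).
R T̄/g = 2057 × 220 / 9.15 = 49458 m.
ln(2518/2030) = ln(1.2404) = 0.21543.
Δz = 49458 × 0.21543 = 10655 m.

Δz ≈ 10700 m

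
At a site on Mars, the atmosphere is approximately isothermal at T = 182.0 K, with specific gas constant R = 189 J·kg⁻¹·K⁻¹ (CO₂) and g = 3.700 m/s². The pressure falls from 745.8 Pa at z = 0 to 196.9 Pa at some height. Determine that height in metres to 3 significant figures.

Scale height: H = RT/g = 189 × 182.0 / 3.700 = 9296.8 m.
Invert the barometric formula: z = H ln(P₀/P).
P₀/P = 745.8/196.9 = 3.7877; ln(3.7877) = 1.3318.
z = 9296.8 × 1.3318 = 12381 m.

z ≈ 12400 m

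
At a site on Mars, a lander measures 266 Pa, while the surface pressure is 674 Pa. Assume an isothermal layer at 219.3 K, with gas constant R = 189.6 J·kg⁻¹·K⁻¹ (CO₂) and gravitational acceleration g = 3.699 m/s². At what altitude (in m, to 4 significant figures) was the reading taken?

Scale height: H = RT/g = 189.6 × 219.3 / 3.699 = 11241 m.
Invert the barometric formula: z = H ln(P₀/P).
P₀/P = 674/266 = 2.5338; ln(2.5338) = 0.92972.
z = 11241 × 0.92972 = 10451 m.

z ≈ 10450 m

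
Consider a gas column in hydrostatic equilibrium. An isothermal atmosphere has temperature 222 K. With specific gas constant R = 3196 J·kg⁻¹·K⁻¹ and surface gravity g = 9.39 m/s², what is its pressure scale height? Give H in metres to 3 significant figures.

The scale height of an isothermal atmosphere is H = RT/g.
H = 3196 × 222 / 9.39 = 709510/9.39 = 75560 m.

H ≈ 75600 m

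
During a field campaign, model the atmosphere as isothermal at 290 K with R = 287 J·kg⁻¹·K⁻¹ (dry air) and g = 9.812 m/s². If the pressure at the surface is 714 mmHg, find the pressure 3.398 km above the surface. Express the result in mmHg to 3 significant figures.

Scale height: H = RT/g = 287 × 290 / 9.812 = 8482.5 m.
Barometric formula: P = P₀ exp(−z/H).
z/H = 3398.0/8482.5 = 0.40059; exp(−0.40059) = 0.66992.
P = 714 × 0.66992 = 478.32 mmHg.

P ≈ 478 mmHg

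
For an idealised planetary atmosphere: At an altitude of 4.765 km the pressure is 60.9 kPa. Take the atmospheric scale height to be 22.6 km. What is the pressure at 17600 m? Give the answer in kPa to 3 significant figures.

Between two levels, P₂ = P₁ exp(−Δz/H) with Δz = z₂ − z₁.
Δz = 17600 − 4765.0 = 12835 m; Δz/H = 12835/22600 = 0.56792.
P₂ = 60.9 × exp(−0.56792) = 60.9 × 0.56670 = 34.512 kPa.

P ≈ 34.5 kPa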